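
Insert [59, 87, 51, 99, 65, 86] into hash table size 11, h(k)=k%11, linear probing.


Insert 59: h=4 -> slot 4
Insert 87: h=10 -> slot 10
Insert 51: h=7 -> slot 7
Insert 99: h=0 -> slot 0
Insert 65: h=10, 2 probes -> slot 1
Insert 86: h=9 -> slot 9

Table: [99, 65, None, None, 59, None, None, 51, None, 86, 87]


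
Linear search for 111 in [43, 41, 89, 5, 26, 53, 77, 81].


i=0: 43!=111
i=1: 41!=111
i=2: 89!=111
i=3: 5!=111
i=4: 26!=111
i=5: 53!=111
i=6: 77!=111
i=7: 81!=111

Not found, 8 comps


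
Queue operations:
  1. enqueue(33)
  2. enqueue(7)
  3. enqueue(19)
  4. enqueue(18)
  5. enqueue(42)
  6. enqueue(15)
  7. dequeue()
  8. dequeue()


enqueue(33) -> [33]
enqueue(7) -> [33, 7]
enqueue(19) -> [33, 7, 19]
enqueue(18) -> [33, 7, 19, 18]
enqueue(42) -> [33, 7, 19, 18, 42]
enqueue(15) -> [33, 7, 19, 18, 42, 15]
dequeue()->33, [7, 19, 18, 42, 15]
dequeue()->7, [19, 18, 42, 15]

Final queue: [19, 18, 42, 15]


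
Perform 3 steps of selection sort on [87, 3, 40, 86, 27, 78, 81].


Initial: [87, 3, 40, 86, 27, 78, 81]
Step 1: min=3 at 1
  Swap: [3, 87, 40, 86, 27, 78, 81]
Step 2: min=27 at 4
  Swap: [3, 27, 40, 86, 87, 78, 81]
Step 3: min=40 at 2
  Swap: [3, 27, 40, 86, 87, 78, 81]

After 3 steps: [3, 27, 40, 86, 87, 78, 81]


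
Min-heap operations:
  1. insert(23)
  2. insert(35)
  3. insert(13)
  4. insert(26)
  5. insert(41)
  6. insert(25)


insert(23) -> [23]
insert(35) -> [23, 35]
insert(13) -> [13, 35, 23]
insert(26) -> [13, 26, 23, 35]
insert(41) -> [13, 26, 23, 35, 41]
insert(25) -> [13, 26, 23, 35, 41, 25]

Final heap: [13, 26, 23, 35, 41, 25]


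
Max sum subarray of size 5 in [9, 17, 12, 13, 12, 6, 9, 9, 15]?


[0:5]: 63
[1:6]: 60
[2:7]: 52
[3:8]: 49
[4:9]: 51

Max: 63 at [0:5]


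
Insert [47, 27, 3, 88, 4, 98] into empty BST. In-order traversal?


Insert 47: root
Insert 27: L from 47
Insert 3: L from 47 -> L from 27
Insert 88: R from 47
Insert 4: L from 47 -> L from 27 -> R from 3
Insert 98: R from 47 -> R from 88

In-order: [3, 4, 27, 47, 88, 98]


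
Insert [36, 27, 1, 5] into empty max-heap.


Insert 36: [36]
Insert 27: [36, 27]
Insert 1: [36, 27, 1]
Insert 5: [36, 27, 1, 5]

Final heap: [36, 27, 1, 5]


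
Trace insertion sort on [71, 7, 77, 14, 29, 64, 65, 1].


Initial: [71, 7, 77, 14, 29, 64, 65, 1]
Insert 7: [7, 71, 77, 14, 29, 64, 65, 1]
Insert 77: [7, 71, 77, 14, 29, 64, 65, 1]
Insert 14: [7, 14, 71, 77, 29, 64, 65, 1]
Insert 29: [7, 14, 29, 71, 77, 64, 65, 1]
Insert 64: [7, 14, 29, 64, 71, 77, 65, 1]
Insert 65: [7, 14, 29, 64, 65, 71, 77, 1]
Insert 1: [1, 7, 14, 29, 64, 65, 71, 77]

Sorted: [1, 7, 14, 29, 64, 65, 71, 77]


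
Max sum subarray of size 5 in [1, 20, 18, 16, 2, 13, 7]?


[0:5]: 57
[1:6]: 69
[2:7]: 56

Max: 69 at [1:6]


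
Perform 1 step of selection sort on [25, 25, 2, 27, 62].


Initial: [25, 25, 2, 27, 62]
Step 1: min=2 at 2
  Swap: [2, 25, 25, 27, 62]

After 1 step: [2, 25, 25, 27, 62]


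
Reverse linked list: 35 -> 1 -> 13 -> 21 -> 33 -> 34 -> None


Step 1: curr=35, set curr.next=prev(None) | reversed so far: 35
Step 2: curr=1, set curr.next=prev(35) | reversed so far: 1 -> 35
Step 3: curr=13, set curr.next=prev(1) | reversed so far: 13 -> 1 -> 35
Step 4: curr=21, set curr.next=prev(13) | reversed so far: 21 -> 13 -> 1 -> 35
Step 5: curr=33, set curr.next=prev(21) | reversed so far: 33 -> 21 -> 13 -> 1 -> 35
Step 6: curr=34, set curr.next=prev(33) | reversed so far: 34 -> 33 -> 21 -> 13 -> 1 -> 35

34 -> 33 -> 21 -> 13 -> 1 -> 35 -> None


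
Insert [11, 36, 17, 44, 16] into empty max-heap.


Insert 11: [11]
Insert 36: [36, 11]
Insert 17: [36, 11, 17]
Insert 44: [44, 36, 17, 11]
Insert 16: [44, 36, 17, 11, 16]

Final heap: [44, 36, 17, 11, 16]


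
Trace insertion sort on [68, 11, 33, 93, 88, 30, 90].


Initial: [68, 11, 33, 93, 88, 30, 90]
Insert 11: [11, 68, 33, 93, 88, 30, 90]
Insert 33: [11, 33, 68, 93, 88, 30, 90]
Insert 93: [11, 33, 68, 93, 88, 30, 90]
Insert 88: [11, 33, 68, 88, 93, 30, 90]
Insert 30: [11, 30, 33, 68, 88, 93, 90]
Insert 90: [11, 30, 33, 68, 88, 90, 93]

Sorted: [11, 30, 33, 68, 88, 90, 93]


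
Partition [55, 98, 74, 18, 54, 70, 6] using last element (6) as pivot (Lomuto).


Pivot: 6
Place pivot at 0: [6, 98, 74, 18, 54, 70, 55]

Partitioned: [6, 98, 74, 18, 54, 70, 55]


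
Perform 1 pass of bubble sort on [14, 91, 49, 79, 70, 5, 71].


Initial: [14, 91, 49, 79, 70, 5, 71]
Pass 1: [14, 49, 79, 70, 5, 71, 91] (5 swaps)

After 1 pass: [14, 49, 79, 70, 5, 71, 91]


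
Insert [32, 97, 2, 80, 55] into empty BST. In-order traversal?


Insert 32: root
Insert 97: R from 32
Insert 2: L from 32
Insert 80: R from 32 -> L from 97
Insert 55: R from 32 -> L from 97 -> L from 80

In-order: [2, 32, 55, 80, 97]


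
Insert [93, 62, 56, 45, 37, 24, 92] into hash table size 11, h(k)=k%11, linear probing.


Insert 93: h=5 -> slot 5
Insert 62: h=7 -> slot 7
Insert 56: h=1 -> slot 1
Insert 45: h=1, 1 probes -> slot 2
Insert 37: h=4 -> slot 4
Insert 24: h=2, 1 probes -> slot 3
Insert 92: h=4, 2 probes -> slot 6

Table: [None, 56, 45, 24, 37, 93, 92, 62, None, None, None]


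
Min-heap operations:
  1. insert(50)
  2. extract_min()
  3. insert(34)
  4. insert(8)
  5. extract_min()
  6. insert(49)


insert(50) -> [50]
extract_min()->50, []
insert(34) -> [34]
insert(8) -> [8, 34]
extract_min()->8, [34]
insert(49) -> [34, 49]

Final heap: [34, 49]


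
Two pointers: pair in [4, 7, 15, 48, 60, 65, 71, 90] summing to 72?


lo=0(4)+hi=7(90)=94
lo=0(4)+hi=6(71)=75
lo=0(4)+hi=5(65)=69
lo=1(7)+hi=5(65)=72

Yes: 7+65=72


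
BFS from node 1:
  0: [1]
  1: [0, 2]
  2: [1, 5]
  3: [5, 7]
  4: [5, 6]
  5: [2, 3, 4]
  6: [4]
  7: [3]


Visit 1, enqueue [0, 2]
Visit 0, enqueue []
Visit 2, enqueue [5]
Visit 5, enqueue [3, 4]
Visit 3, enqueue [7]
Visit 4, enqueue [6]
Visit 7, enqueue []
Visit 6, enqueue []

BFS order: [1, 0, 2, 5, 3, 4, 7, 6]


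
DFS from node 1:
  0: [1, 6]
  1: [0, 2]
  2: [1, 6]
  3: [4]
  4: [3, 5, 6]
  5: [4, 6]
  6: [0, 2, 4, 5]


Visit 1, push [2, 0]
Visit 0, push [6]
Visit 6, push [5, 4, 2]
Visit 2, push []
Visit 4, push [5, 3]
Visit 3, push []
Visit 5, push []

DFS order: [1, 0, 6, 2, 4, 3, 5]


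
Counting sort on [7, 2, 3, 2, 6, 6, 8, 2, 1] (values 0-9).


Input: [7, 2, 3, 2, 6, 6, 8, 2, 1]
Counts: [0, 1, 3, 1, 0, 0, 2, 1, 1, 0]

Sorted: [1, 2, 2, 2, 3, 6, 6, 7, 8]


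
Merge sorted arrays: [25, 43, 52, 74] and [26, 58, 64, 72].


Take 25 from A
Take 26 from B
Take 43 from A
Take 52 from A
Take 58 from B
Take 64 from B
Take 72 from B

Merged: [25, 26, 43, 52, 58, 64, 72, 74]


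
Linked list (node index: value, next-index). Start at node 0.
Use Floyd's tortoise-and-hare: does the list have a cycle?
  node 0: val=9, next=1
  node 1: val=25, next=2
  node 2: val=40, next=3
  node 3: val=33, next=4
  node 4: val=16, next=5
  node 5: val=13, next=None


Floyd's tortoise (slow, +1) and hare (fast, +2):
  init: slow=0, fast=0
  step 1: slow=1, fast=2
  step 2: slow=2, fast=4
  step 3: fast 4->5->None, no cycle

Cycle: no


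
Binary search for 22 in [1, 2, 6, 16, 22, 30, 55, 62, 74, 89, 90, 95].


Step 1: lo=0, hi=11, mid=5, val=30
Step 2: lo=0, hi=4, mid=2, val=6
Step 3: lo=3, hi=4, mid=3, val=16
Step 4: lo=4, hi=4, mid=4, val=22

Found at index 4


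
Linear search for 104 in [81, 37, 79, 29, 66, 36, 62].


i=0: 81!=104
i=1: 37!=104
i=2: 79!=104
i=3: 29!=104
i=4: 66!=104
i=5: 36!=104
i=6: 62!=104

Not found, 7 comps


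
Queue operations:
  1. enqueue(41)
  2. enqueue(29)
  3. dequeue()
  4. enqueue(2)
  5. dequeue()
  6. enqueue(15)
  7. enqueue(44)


enqueue(41) -> [41]
enqueue(29) -> [41, 29]
dequeue()->41, [29]
enqueue(2) -> [29, 2]
dequeue()->29, [2]
enqueue(15) -> [2, 15]
enqueue(44) -> [2, 15, 44]

Final queue: [2, 15, 44]


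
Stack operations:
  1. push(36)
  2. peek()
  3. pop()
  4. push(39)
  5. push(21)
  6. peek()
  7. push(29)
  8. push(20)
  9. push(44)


push(36) -> [36]
peek()->36
pop()->36, []
push(39) -> [39]
push(21) -> [39, 21]
peek()->21
push(29) -> [39, 21, 29]
push(20) -> [39, 21, 29, 20]
push(44) -> [39, 21, 29, 20, 44]

Final stack: [39, 21, 29, 20, 44]


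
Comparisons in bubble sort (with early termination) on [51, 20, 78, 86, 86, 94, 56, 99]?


Algorithm: bubble sort (with early termination)
Input: [51, 20, 78, 86, 86, 94, 56, 99]
Sorted: [20, 51, 56, 78, 86, 86, 94, 99]

25


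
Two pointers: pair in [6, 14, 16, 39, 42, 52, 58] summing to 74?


lo=0(6)+hi=6(58)=64
lo=1(14)+hi=6(58)=72
lo=2(16)+hi=6(58)=74

Yes: 16+58=74


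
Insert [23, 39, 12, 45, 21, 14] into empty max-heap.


Insert 23: [23]
Insert 39: [39, 23]
Insert 12: [39, 23, 12]
Insert 45: [45, 39, 12, 23]
Insert 21: [45, 39, 12, 23, 21]
Insert 14: [45, 39, 14, 23, 21, 12]

Final heap: [45, 39, 14, 23, 21, 12]


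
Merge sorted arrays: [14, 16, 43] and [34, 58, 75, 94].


Take 14 from A
Take 16 from A
Take 34 from B
Take 43 from A

Merged: [14, 16, 34, 43, 58, 75, 94]


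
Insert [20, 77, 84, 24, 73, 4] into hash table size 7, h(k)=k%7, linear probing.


Insert 20: h=6 -> slot 6
Insert 77: h=0 -> slot 0
Insert 84: h=0, 1 probes -> slot 1
Insert 24: h=3 -> slot 3
Insert 73: h=3, 1 probes -> slot 4
Insert 4: h=4, 1 probes -> slot 5

Table: [77, 84, None, 24, 73, 4, 20]


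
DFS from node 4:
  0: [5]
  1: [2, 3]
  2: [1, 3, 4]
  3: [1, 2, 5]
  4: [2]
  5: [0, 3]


Visit 4, push [2]
Visit 2, push [3, 1]
Visit 1, push [3]
Visit 3, push [5]
Visit 5, push [0]
Visit 0, push []

DFS order: [4, 2, 1, 3, 5, 0]


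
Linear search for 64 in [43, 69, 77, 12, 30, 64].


i=0: 43!=64
i=1: 69!=64
i=2: 77!=64
i=3: 12!=64
i=4: 30!=64
i=5: 64==64 found!

Found at 5, 6 comps


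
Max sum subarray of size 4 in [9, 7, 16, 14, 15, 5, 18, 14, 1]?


[0:4]: 46
[1:5]: 52
[2:6]: 50
[3:7]: 52
[4:8]: 52
[5:9]: 38

Max: 52 at [1:5]


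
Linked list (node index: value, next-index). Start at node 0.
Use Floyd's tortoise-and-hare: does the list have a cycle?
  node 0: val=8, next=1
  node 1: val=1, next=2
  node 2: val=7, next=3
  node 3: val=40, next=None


Floyd's tortoise (slow, +1) and hare (fast, +2):
  init: slow=0, fast=0
  step 1: slow=1, fast=2
  step 2: fast 2->3->None, no cycle

Cycle: no


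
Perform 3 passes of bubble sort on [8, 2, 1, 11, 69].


Initial: [8, 2, 1, 11, 69]
Pass 1: [2, 1, 8, 11, 69] (2 swaps)
Pass 2: [1, 2, 8, 11, 69] (1 swaps)
Pass 3: [1, 2, 8, 11, 69] (0 swaps)

After 3 passes: [1, 2, 8, 11, 69]


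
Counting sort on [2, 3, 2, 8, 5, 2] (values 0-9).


Input: [2, 3, 2, 8, 5, 2]
Counts: [0, 0, 3, 1, 0, 1, 0, 0, 1, 0]

Sorted: [2, 2, 2, 3, 5, 8]


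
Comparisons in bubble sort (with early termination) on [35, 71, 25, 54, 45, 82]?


Algorithm: bubble sort (with early termination)
Input: [35, 71, 25, 54, 45, 82]
Sorted: [25, 35, 45, 54, 71, 82]

12


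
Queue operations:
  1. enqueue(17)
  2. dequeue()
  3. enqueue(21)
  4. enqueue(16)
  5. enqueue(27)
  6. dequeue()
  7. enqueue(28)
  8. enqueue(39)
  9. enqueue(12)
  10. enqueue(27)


enqueue(17) -> [17]
dequeue()->17, []
enqueue(21) -> [21]
enqueue(16) -> [21, 16]
enqueue(27) -> [21, 16, 27]
dequeue()->21, [16, 27]
enqueue(28) -> [16, 27, 28]
enqueue(39) -> [16, 27, 28, 39]
enqueue(12) -> [16, 27, 28, 39, 12]
enqueue(27) -> [16, 27, 28, 39, 12, 27]

Final queue: [16, 27, 28, 39, 12, 27]


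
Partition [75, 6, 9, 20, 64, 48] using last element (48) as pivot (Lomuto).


Pivot: 48
  6 <= 48: swap -> [6, 75, 9, 20, 64, 48]
  9 <= 48: swap -> [6, 9, 75, 20, 64, 48]
  20 <= 48: swap -> [6, 9, 20, 75, 64, 48]
Place pivot at 3: [6, 9, 20, 48, 64, 75]

Partitioned: [6, 9, 20, 48, 64, 75]


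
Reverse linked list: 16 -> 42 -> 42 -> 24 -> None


Step 1: curr=16, set curr.next=prev(None) | reversed so far: 16
Step 2: curr=42, set curr.next=prev(16) | reversed so far: 42 -> 16
Step 3: curr=42, set curr.next=prev(42) | reversed so far: 42 -> 42 -> 16
Step 4: curr=24, set curr.next=prev(42) | reversed so far: 24 -> 42 -> 42 -> 16

24 -> 42 -> 42 -> 16 -> None


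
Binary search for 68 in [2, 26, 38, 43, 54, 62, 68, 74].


Step 1: lo=0, hi=7, mid=3, val=43
Step 2: lo=4, hi=7, mid=5, val=62
Step 3: lo=6, hi=7, mid=6, val=68

Found at index 6


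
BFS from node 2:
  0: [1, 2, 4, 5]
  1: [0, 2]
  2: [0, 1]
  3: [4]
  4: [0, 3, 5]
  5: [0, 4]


Visit 2, enqueue [0, 1]
Visit 0, enqueue [4, 5]
Visit 1, enqueue []
Visit 4, enqueue [3]
Visit 5, enqueue []
Visit 3, enqueue []

BFS order: [2, 0, 1, 4, 5, 3]


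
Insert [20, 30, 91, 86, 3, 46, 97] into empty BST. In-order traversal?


Insert 20: root
Insert 30: R from 20
Insert 91: R from 20 -> R from 30
Insert 86: R from 20 -> R from 30 -> L from 91
Insert 3: L from 20
Insert 46: R from 20 -> R from 30 -> L from 91 -> L from 86
Insert 97: R from 20 -> R from 30 -> R from 91

In-order: [3, 20, 30, 46, 86, 91, 97]


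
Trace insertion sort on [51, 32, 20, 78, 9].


Initial: [51, 32, 20, 78, 9]
Insert 32: [32, 51, 20, 78, 9]
Insert 20: [20, 32, 51, 78, 9]
Insert 78: [20, 32, 51, 78, 9]
Insert 9: [9, 20, 32, 51, 78]

Sorted: [9, 20, 32, 51, 78]


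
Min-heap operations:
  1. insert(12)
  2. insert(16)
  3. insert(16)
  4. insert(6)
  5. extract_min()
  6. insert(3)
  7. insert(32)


insert(12) -> [12]
insert(16) -> [12, 16]
insert(16) -> [12, 16, 16]
insert(6) -> [6, 12, 16, 16]
extract_min()->6, [12, 16, 16]
insert(3) -> [3, 12, 16, 16]
insert(32) -> [3, 12, 16, 16, 32]

Final heap: [3, 12, 16, 16, 32]


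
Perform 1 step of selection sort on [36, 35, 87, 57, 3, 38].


Initial: [36, 35, 87, 57, 3, 38]
Step 1: min=3 at 4
  Swap: [3, 35, 87, 57, 36, 38]

After 1 step: [3, 35, 87, 57, 36, 38]


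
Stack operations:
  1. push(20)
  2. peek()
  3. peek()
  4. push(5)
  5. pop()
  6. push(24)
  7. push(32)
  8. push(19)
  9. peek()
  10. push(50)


push(20) -> [20]
peek()->20
peek()->20
push(5) -> [20, 5]
pop()->5, [20]
push(24) -> [20, 24]
push(32) -> [20, 24, 32]
push(19) -> [20, 24, 32, 19]
peek()->19
push(50) -> [20, 24, 32, 19, 50]

Final stack: [20, 24, 32, 19, 50]


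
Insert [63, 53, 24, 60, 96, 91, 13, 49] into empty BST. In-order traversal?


Insert 63: root
Insert 53: L from 63
Insert 24: L from 63 -> L from 53
Insert 60: L from 63 -> R from 53
Insert 96: R from 63
Insert 91: R from 63 -> L from 96
Insert 13: L from 63 -> L from 53 -> L from 24
Insert 49: L from 63 -> L from 53 -> R from 24

In-order: [13, 24, 49, 53, 60, 63, 91, 96]


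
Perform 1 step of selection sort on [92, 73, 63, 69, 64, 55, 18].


Initial: [92, 73, 63, 69, 64, 55, 18]
Step 1: min=18 at 6
  Swap: [18, 73, 63, 69, 64, 55, 92]

After 1 step: [18, 73, 63, 69, 64, 55, 92]


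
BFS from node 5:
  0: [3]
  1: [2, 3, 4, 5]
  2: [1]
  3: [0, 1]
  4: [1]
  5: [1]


Visit 5, enqueue [1]
Visit 1, enqueue [2, 3, 4]
Visit 2, enqueue []
Visit 3, enqueue [0]
Visit 4, enqueue []
Visit 0, enqueue []

BFS order: [5, 1, 2, 3, 4, 0]


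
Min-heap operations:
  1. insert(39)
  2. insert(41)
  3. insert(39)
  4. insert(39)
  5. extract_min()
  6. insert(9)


insert(39) -> [39]
insert(41) -> [39, 41]
insert(39) -> [39, 41, 39]
insert(39) -> [39, 39, 39, 41]
extract_min()->39, [39, 39, 41]
insert(9) -> [9, 39, 41, 39]

Final heap: [9, 39, 41, 39]


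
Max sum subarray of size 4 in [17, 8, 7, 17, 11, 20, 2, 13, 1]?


[0:4]: 49
[1:5]: 43
[2:6]: 55
[3:7]: 50
[4:8]: 46
[5:9]: 36

Max: 55 at [2:6]


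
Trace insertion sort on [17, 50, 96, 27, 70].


Initial: [17, 50, 96, 27, 70]
Insert 50: [17, 50, 96, 27, 70]
Insert 96: [17, 50, 96, 27, 70]
Insert 27: [17, 27, 50, 96, 70]
Insert 70: [17, 27, 50, 70, 96]

Sorted: [17, 27, 50, 70, 96]


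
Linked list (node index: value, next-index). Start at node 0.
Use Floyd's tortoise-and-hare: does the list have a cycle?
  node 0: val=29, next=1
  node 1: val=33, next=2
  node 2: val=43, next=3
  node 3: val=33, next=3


Floyd's tortoise (slow, +1) and hare (fast, +2):
  init: slow=0, fast=0
  step 1: slow=1, fast=2
  step 2: slow=2, fast=3
  step 3: slow=3, fast=3
  slow == fast at node 3: cycle detected

Cycle: yes


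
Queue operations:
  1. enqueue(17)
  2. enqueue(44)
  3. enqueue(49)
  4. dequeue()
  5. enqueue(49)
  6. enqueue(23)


enqueue(17) -> [17]
enqueue(44) -> [17, 44]
enqueue(49) -> [17, 44, 49]
dequeue()->17, [44, 49]
enqueue(49) -> [44, 49, 49]
enqueue(23) -> [44, 49, 49, 23]

Final queue: [44, 49, 49, 23]


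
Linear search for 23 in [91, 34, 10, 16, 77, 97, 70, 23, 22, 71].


i=0: 91!=23
i=1: 34!=23
i=2: 10!=23
i=3: 16!=23
i=4: 77!=23
i=5: 97!=23
i=6: 70!=23
i=7: 23==23 found!

Found at 7, 8 comps


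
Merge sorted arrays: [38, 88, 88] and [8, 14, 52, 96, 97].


Take 8 from B
Take 14 from B
Take 38 from A
Take 52 from B
Take 88 from A
Take 88 from A

Merged: [8, 14, 38, 52, 88, 88, 96, 97]


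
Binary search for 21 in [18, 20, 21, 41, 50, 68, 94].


Step 1: lo=0, hi=6, mid=3, val=41
Step 2: lo=0, hi=2, mid=1, val=20
Step 3: lo=2, hi=2, mid=2, val=21

Found at index 2


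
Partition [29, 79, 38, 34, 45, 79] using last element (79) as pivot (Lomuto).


Pivot: 79
  29 <= 79: advance i (no swap)
  79 <= 79: advance i (no swap)
  38 <= 79: advance i (no swap)
  34 <= 79: advance i (no swap)
  45 <= 79: advance i (no swap)
Place pivot at 5: [29, 79, 38, 34, 45, 79]

Partitioned: [29, 79, 38, 34, 45, 79]


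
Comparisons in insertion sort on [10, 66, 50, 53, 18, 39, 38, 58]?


Algorithm: insertion sort
Input: [10, 66, 50, 53, 18, 39, 38, 58]
Sorted: [10, 18, 38, 39, 50, 53, 58, 66]

20


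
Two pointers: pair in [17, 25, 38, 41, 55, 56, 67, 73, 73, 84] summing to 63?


lo=0(17)+hi=9(84)=101
lo=0(17)+hi=8(73)=90
lo=0(17)+hi=7(73)=90
lo=0(17)+hi=6(67)=84
lo=0(17)+hi=5(56)=73
lo=0(17)+hi=4(55)=72
lo=0(17)+hi=3(41)=58
lo=1(25)+hi=3(41)=66
lo=1(25)+hi=2(38)=63

Yes: 25+38=63


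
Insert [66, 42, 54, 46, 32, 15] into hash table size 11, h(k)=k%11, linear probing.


Insert 66: h=0 -> slot 0
Insert 42: h=9 -> slot 9
Insert 54: h=10 -> slot 10
Insert 46: h=2 -> slot 2
Insert 32: h=10, 2 probes -> slot 1
Insert 15: h=4 -> slot 4

Table: [66, 32, 46, None, 15, None, None, None, None, 42, 54]


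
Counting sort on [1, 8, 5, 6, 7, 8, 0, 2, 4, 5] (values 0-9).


Input: [1, 8, 5, 6, 7, 8, 0, 2, 4, 5]
Counts: [1, 1, 1, 0, 1, 2, 1, 1, 2, 0]

Sorted: [0, 1, 2, 4, 5, 5, 6, 7, 8, 8]


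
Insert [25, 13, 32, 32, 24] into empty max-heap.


Insert 25: [25]
Insert 13: [25, 13]
Insert 32: [32, 13, 25]
Insert 32: [32, 32, 25, 13]
Insert 24: [32, 32, 25, 13, 24]

Final heap: [32, 32, 25, 13, 24]


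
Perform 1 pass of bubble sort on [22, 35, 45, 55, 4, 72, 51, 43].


Initial: [22, 35, 45, 55, 4, 72, 51, 43]
Pass 1: [22, 35, 45, 4, 55, 51, 43, 72] (3 swaps)

After 1 pass: [22, 35, 45, 4, 55, 51, 43, 72]


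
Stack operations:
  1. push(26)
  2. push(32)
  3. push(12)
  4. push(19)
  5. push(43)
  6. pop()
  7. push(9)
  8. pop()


push(26) -> [26]
push(32) -> [26, 32]
push(12) -> [26, 32, 12]
push(19) -> [26, 32, 12, 19]
push(43) -> [26, 32, 12, 19, 43]
pop()->43, [26, 32, 12, 19]
push(9) -> [26, 32, 12, 19, 9]
pop()->9, [26, 32, 12, 19]

Final stack: [26, 32, 12, 19]


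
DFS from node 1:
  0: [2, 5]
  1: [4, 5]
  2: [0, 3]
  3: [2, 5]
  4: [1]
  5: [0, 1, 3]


Visit 1, push [5, 4]
Visit 4, push []
Visit 5, push [3, 0]
Visit 0, push [2]
Visit 2, push [3]
Visit 3, push []

DFS order: [1, 4, 5, 0, 2, 3]


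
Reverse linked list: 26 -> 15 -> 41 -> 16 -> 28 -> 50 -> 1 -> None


Step 1: curr=26, set curr.next=prev(None) | reversed so far: 26
Step 2: curr=15, set curr.next=prev(26) | reversed so far: 15 -> 26
Step 3: curr=41, set curr.next=prev(15) | reversed so far: 41 -> 15 -> 26
Step 4: curr=16, set curr.next=prev(41) | reversed so far: 16 -> 41 -> 15 -> 26
Step 5: curr=28, set curr.next=prev(16) | reversed so far: 28 -> 16 -> 41 -> 15 -> 26
Step 6: curr=50, set curr.next=prev(28) | reversed so far: 50 -> 28 -> 16 -> 41 -> 15 -> 26
Step 7: curr=1, set curr.next=prev(50) | reversed so far: 1 -> 50 -> 28 -> 16 -> 41 -> 15 -> 26

1 -> 50 -> 28 -> 16 -> 41 -> 15 -> 26 -> None


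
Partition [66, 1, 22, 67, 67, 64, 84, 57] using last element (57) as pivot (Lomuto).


Pivot: 57
  1 <= 57: swap -> [1, 66, 22, 67, 67, 64, 84, 57]
  22 <= 57: swap -> [1, 22, 66, 67, 67, 64, 84, 57]
Place pivot at 2: [1, 22, 57, 67, 67, 64, 84, 66]

Partitioned: [1, 22, 57, 67, 67, 64, 84, 66]


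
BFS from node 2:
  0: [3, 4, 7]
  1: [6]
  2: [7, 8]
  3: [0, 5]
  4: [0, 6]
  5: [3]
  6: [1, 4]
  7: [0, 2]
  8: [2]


Visit 2, enqueue [7, 8]
Visit 7, enqueue [0]
Visit 8, enqueue []
Visit 0, enqueue [3, 4]
Visit 3, enqueue [5]
Visit 4, enqueue [6]
Visit 5, enqueue []
Visit 6, enqueue [1]
Visit 1, enqueue []

BFS order: [2, 7, 8, 0, 3, 4, 5, 6, 1]


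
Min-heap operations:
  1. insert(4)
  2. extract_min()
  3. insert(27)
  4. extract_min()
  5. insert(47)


insert(4) -> [4]
extract_min()->4, []
insert(27) -> [27]
extract_min()->27, []
insert(47) -> [47]

Final heap: [47]


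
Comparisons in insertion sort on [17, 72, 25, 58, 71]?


Algorithm: insertion sort
Input: [17, 72, 25, 58, 71]
Sorted: [17, 25, 58, 71, 72]

7


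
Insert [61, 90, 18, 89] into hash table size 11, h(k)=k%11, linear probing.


Insert 61: h=6 -> slot 6
Insert 90: h=2 -> slot 2
Insert 18: h=7 -> slot 7
Insert 89: h=1 -> slot 1

Table: [None, 89, 90, None, None, None, 61, 18, None, None, None]


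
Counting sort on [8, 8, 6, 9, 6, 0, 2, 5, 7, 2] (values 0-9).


Input: [8, 8, 6, 9, 6, 0, 2, 5, 7, 2]
Counts: [1, 0, 2, 0, 0, 1, 2, 1, 2, 1]

Sorted: [0, 2, 2, 5, 6, 6, 7, 8, 8, 9]


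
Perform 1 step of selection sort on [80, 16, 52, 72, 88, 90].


Initial: [80, 16, 52, 72, 88, 90]
Step 1: min=16 at 1
  Swap: [16, 80, 52, 72, 88, 90]

After 1 step: [16, 80, 52, 72, 88, 90]


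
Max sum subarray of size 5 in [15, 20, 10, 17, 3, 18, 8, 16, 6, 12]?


[0:5]: 65
[1:6]: 68
[2:7]: 56
[3:8]: 62
[4:9]: 51
[5:10]: 60

Max: 68 at [1:6]


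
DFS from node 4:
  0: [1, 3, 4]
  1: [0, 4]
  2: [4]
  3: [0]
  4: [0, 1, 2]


Visit 4, push [2, 1, 0]
Visit 0, push [3, 1]
Visit 1, push []
Visit 3, push []
Visit 2, push []

DFS order: [4, 0, 1, 3, 2]


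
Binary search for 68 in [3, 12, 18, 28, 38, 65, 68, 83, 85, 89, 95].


Step 1: lo=0, hi=10, mid=5, val=65
Step 2: lo=6, hi=10, mid=8, val=85
Step 3: lo=6, hi=7, mid=6, val=68

Found at index 6


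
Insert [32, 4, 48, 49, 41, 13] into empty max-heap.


Insert 32: [32]
Insert 4: [32, 4]
Insert 48: [48, 4, 32]
Insert 49: [49, 48, 32, 4]
Insert 41: [49, 48, 32, 4, 41]
Insert 13: [49, 48, 32, 4, 41, 13]

Final heap: [49, 48, 32, 4, 41, 13]


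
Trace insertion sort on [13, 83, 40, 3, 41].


Initial: [13, 83, 40, 3, 41]
Insert 83: [13, 83, 40, 3, 41]
Insert 40: [13, 40, 83, 3, 41]
Insert 3: [3, 13, 40, 83, 41]
Insert 41: [3, 13, 40, 41, 83]

Sorted: [3, 13, 40, 41, 83]


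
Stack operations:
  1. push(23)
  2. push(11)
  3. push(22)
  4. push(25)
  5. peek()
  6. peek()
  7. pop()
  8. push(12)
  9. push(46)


push(23) -> [23]
push(11) -> [23, 11]
push(22) -> [23, 11, 22]
push(25) -> [23, 11, 22, 25]
peek()->25
peek()->25
pop()->25, [23, 11, 22]
push(12) -> [23, 11, 22, 12]
push(46) -> [23, 11, 22, 12, 46]

Final stack: [23, 11, 22, 12, 46]


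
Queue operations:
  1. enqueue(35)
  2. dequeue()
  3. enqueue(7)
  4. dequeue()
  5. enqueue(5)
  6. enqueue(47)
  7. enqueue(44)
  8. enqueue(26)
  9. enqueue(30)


enqueue(35) -> [35]
dequeue()->35, []
enqueue(7) -> [7]
dequeue()->7, []
enqueue(5) -> [5]
enqueue(47) -> [5, 47]
enqueue(44) -> [5, 47, 44]
enqueue(26) -> [5, 47, 44, 26]
enqueue(30) -> [5, 47, 44, 26, 30]

Final queue: [5, 47, 44, 26, 30]


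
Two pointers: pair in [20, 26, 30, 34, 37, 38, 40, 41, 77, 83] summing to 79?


lo=0(20)+hi=9(83)=103
lo=0(20)+hi=8(77)=97
lo=0(20)+hi=7(41)=61
lo=1(26)+hi=7(41)=67
lo=2(30)+hi=7(41)=71
lo=3(34)+hi=7(41)=75
lo=4(37)+hi=7(41)=78
lo=5(38)+hi=7(41)=79

Yes: 38+41=79


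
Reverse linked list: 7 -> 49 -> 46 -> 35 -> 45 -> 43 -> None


Step 1: curr=7, set curr.next=prev(None) | reversed so far: 7
Step 2: curr=49, set curr.next=prev(7) | reversed so far: 49 -> 7
Step 3: curr=46, set curr.next=prev(49) | reversed so far: 46 -> 49 -> 7
Step 4: curr=35, set curr.next=prev(46) | reversed so far: 35 -> 46 -> 49 -> 7
Step 5: curr=45, set curr.next=prev(35) | reversed so far: 45 -> 35 -> 46 -> 49 -> 7
Step 6: curr=43, set curr.next=prev(45) | reversed so far: 43 -> 45 -> 35 -> 46 -> 49 -> 7

43 -> 45 -> 35 -> 46 -> 49 -> 7 -> None


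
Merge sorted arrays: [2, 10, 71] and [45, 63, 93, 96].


Take 2 from A
Take 10 from A
Take 45 from B
Take 63 from B
Take 71 from A

Merged: [2, 10, 45, 63, 71, 93, 96]


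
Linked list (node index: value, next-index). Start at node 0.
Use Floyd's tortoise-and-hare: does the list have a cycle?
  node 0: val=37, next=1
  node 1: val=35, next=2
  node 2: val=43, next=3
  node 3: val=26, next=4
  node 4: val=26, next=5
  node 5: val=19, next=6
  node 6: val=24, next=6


Floyd's tortoise (slow, +1) and hare (fast, +2):
  init: slow=0, fast=0
  step 1: slow=1, fast=2
  step 2: slow=2, fast=4
  step 3: slow=3, fast=6
  step 4: slow=4, fast=6
  step 5: slow=5, fast=6
  step 6: slow=6, fast=6
  slow == fast at node 6: cycle detected

Cycle: yes


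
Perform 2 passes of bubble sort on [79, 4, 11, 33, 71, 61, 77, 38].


Initial: [79, 4, 11, 33, 71, 61, 77, 38]
Pass 1: [4, 11, 33, 71, 61, 77, 38, 79] (7 swaps)
Pass 2: [4, 11, 33, 61, 71, 38, 77, 79] (2 swaps)

After 2 passes: [4, 11, 33, 61, 71, 38, 77, 79]


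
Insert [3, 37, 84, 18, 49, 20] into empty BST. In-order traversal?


Insert 3: root
Insert 37: R from 3
Insert 84: R from 3 -> R from 37
Insert 18: R from 3 -> L from 37
Insert 49: R from 3 -> R from 37 -> L from 84
Insert 20: R from 3 -> L from 37 -> R from 18

In-order: [3, 18, 20, 37, 49, 84]


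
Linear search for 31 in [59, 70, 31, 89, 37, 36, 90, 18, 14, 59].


i=0: 59!=31
i=1: 70!=31
i=2: 31==31 found!

Found at 2, 3 comps


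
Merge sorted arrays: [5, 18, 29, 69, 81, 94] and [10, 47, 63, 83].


Take 5 from A
Take 10 from B
Take 18 from A
Take 29 from A
Take 47 from B
Take 63 from B
Take 69 from A
Take 81 from A
Take 83 from B

Merged: [5, 10, 18, 29, 47, 63, 69, 81, 83, 94]


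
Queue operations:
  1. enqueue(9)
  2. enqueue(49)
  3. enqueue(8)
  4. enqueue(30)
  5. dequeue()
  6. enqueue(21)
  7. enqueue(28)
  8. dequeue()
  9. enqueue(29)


enqueue(9) -> [9]
enqueue(49) -> [9, 49]
enqueue(8) -> [9, 49, 8]
enqueue(30) -> [9, 49, 8, 30]
dequeue()->9, [49, 8, 30]
enqueue(21) -> [49, 8, 30, 21]
enqueue(28) -> [49, 8, 30, 21, 28]
dequeue()->49, [8, 30, 21, 28]
enqueue(29) -> [8, 30, 21, 28, 29]

Final queue: [8, 30, 21, 28, 29]


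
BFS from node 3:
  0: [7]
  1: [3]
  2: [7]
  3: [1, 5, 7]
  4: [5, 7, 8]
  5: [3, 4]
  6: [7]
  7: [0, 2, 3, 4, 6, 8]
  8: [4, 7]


Visit 3, enqueue [1, 5, 7]
Visit 1, enqueue []
Visit 5, enqueue [4]
Visit 7, enqueue [0, 2, 6, 8]
Visit 4, enqueue []
Visit 0, enqueue []
Visit 2, enqueue []
Visit 6, enqueue []
Visit 8, enqueue []

BFS order: [3, 1, 5, 7, 4, 0, 2, 6, 8]


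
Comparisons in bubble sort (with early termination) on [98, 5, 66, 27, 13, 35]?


Algorithm: bubble sort (with early termination)
Input: [98, 5, 66, 27, 13, 35]
Sorted: [5, 13, 27, 35, 66, 98]

14


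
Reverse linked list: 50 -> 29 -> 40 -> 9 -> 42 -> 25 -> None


Step 1: curr=50, set curr.next=prev(None) | reversed so far: 50
Step 2: curr=29, set curr.next=prev(50) | reversed so far: 29 -> 50
Step 3: curr=40, set curr.next=prev(29) | reversed so far: 40 -> 29 -> 50
Step 4: curr=9, set curr.next=prev(40) | reversed so far: 9 -> 40 -> 29 -> 50
Step 5: curr=42, set curr.next=prev(9) | reversed so far: 42 -> 9 -> 40 -> 29 -> 50
Step 6: curr=25, set curr.next=prev(42) | reversed so far: 25 -> 42 -> 9 -> 40 -> 29 -> 50

25 -> 42 -> 9 -> 40 -> 29 -> 50 -> None


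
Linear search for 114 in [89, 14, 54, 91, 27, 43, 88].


i=0: 89!=114
i=1: 14!=114
i=2: 54!=114
i=3: 91!=114
i=4: 27!=114
i=5: 43!=114
i=6: 88!=114

Not found, 7 comps


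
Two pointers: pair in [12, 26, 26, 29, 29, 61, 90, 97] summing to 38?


lo=0(12)+hi=7(97)=109
lo=0(12)+hi=6(90)=102
lo=0(12)+hi=5(61)=73
lo=0(12)+hi=4(29)=41
lo=0(12)+hi=3(29)=41
lo=0(12)+hi=2(26)=38

Yes: 12+26=38


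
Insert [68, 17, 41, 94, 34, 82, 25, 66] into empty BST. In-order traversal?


Insert 68: root
Insert 17: L from 68
Insert 41: L from 68 -> R from 17
Insert 94: R from 68
Insert 34: L from 68 -> R from 17 -> L from 41
Insert 82: R from 68 -> L from 94
Insert 25: L from 68 -> R from 17 -> L from 41 -> L from 34
Insert 66: L from 68 -> R from 17 -> R from 41

In-order: [17, 25, 34, 41, 66, 68, 82, 94]


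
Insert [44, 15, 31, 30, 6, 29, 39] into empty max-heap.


Insert 44: [44]
Insert 15: [44, 15]
Insert 31: [44, 15, 31]
Insert 30: [44, 30, 31, 15]
Insert 6: [44, 30, 31, 15, 6]
Insert 29: [44, 30, 31, 15, 6, 29]
Insert 39: [44, 30, 39, 15, 6, 29, 31]

Final heap: [44, 30, 39, 15, 6, 29, 31]


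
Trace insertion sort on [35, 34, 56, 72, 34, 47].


Initial: [35, 34, 56, 72, 34, 47]
Insert 34: [34, 35, 56, 72, 34, 47]
Insert 56: [34, 35, 56, 72, 34, 47]
Insert 72: [34, 35, 56, 72, 34, 47]
Insert 34: [34, 34, 35, 56, 72, 47]
Insert 47: [34, 34, 35, 47, 56, 72]

Sorted: [34, 34, 35, 47, 56, 72]


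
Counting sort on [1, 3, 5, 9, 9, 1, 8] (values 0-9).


Input: [1, 3, 5, 9, 9, 1, 8]
Counts: [0, 2, 0, 1, 0, 1, 0, 0, 1, 2]

Sorted: [1, 1, 3, 5, 8, 9, 9]


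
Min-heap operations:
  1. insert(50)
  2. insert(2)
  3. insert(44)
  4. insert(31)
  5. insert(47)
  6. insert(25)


insert(50) -> [50]
insert(2) -> [2, 50]
insert(44) -> [2, 50, 44]
insert(31) -> [2, 31, 44, 50]
insert(47) -> [2, 31, 44, 50, 47]
insert(25) -> [2, 31, 25, 50, 47, 44]

Final heap: [2, 31, 25, 50, 47, 44]


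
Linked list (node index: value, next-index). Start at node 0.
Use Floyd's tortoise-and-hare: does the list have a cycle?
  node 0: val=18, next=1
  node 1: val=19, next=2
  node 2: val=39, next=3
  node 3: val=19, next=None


Floyd's tortoise (slow, +1) and hare (fast, +2):
  init: slow=0, fast=0
  step 1: slow=1, fast=2
  step 2: fast 2->3->None, no cycle

Cycle: no


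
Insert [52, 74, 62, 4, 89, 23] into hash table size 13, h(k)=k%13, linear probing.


Insert 52: h=0 -> slot 0
Insert 74: h=9 -> slot 9
Insert 62: h=10 -> slot 10
Insert 4: h=4 -> slot 4
Insert 89: h=11 -> slot 11
Insert 23: h=10, 2 probes -> slot 12

Table: [52, None, None, None, 4, None, None, None, None, 74, 62, 89, 23]


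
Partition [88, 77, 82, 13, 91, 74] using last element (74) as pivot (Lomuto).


Pivot: 74
  13 <= 74: swap -> [13, 77, 82, 88, 91, 74]
Place pivot at 1: [13, 74, 82, 88, 91, 77]

Partitioned: [13, 74, 82, 88, 91, 77]


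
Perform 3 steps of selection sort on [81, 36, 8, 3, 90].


Initial: [81, 36, 8, 3, 90]
Step 1: min=3 at 3
  Swap: [3, 36, 8, 81, 90]
Step 2: min=8 at 2
  Swap: [3, 8, 36, 81, 90]
Step 3: min=36 at 2
  Swap: [3, 8, 36, 81, 90]

After 3 steps: [3, 8, 36, 81, 90]


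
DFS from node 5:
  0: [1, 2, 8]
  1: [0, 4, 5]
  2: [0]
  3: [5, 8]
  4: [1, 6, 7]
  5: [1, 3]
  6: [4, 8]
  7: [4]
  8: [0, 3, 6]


Visit 5, push [3, 1]
Visit 1, push [4, 0]
Visit 0, push [8, 2]
Visit 2, push []
Visit 8, push [6, 3]
Visit 3, push []
Visit 6, push [4]
Visit 4, push [7]
Visit 7, push []

DFS order: [5, 1, 0, 2, 8, 3, 6, 4, 7]


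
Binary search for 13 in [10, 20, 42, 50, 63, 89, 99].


Step 1: lo=0, hi=6, mid=3, val=50
Step 2: lo=0, hi=2, mid=1, val=20
Step 3: lo=0, hi=0, mid=0, val=10

Not found


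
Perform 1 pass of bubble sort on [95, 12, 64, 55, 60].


Initial: [95, 12, 64, 55, 60]
Pass 1: [12, 64, 55, 60, 95] (4 swaps)

After 1 pass: [12, 64, 55, 60, 95]


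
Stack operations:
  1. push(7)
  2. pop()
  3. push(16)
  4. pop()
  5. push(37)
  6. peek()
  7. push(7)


push(7) -> [7]
pop()->7, []
push(16) -> [16]
pop()->16, []
push(37) -> [37]
peek()->37
push(7) -> [37, 7]

Final stack: [37, 7]


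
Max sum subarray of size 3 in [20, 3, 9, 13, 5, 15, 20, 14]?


[0:3]: 32
[1:4]: 25
[2:5]: 27
[3:6]: 33
[4:7]: 40
[5:8]: 49

Max: 49 at [5:8]


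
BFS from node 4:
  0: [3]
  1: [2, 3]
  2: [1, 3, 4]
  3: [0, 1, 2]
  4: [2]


Visit 4, enqueue [2]
Visit 2, enqueue [1, 3]
Visit 1, enqueue []
Visit 3, enqueue [0]
Visit 0, enqueue []

BFS order: [4, 2, 1, 3, 0]


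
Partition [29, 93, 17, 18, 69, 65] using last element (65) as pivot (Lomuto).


Pivot: 65
  29 <= 65: advance i (no swap)
  17 <= 65: swap -> [29, 17, 93, 18, 69, 65]
  18 <= 65: swap -> [29, 17, 18, 93, 69, 65]
Place pivot at 3: [29, 17, 18, 65, 69, 93]

Partitioned: [29, 17, 18, 65, 69, 93]


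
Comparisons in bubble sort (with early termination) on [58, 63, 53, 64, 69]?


Algorithm: bubble sort (with early termination)
Input: [58, 63, 53, 64, 69]
Sorted: [53, 58, 63, 64, 69]

9


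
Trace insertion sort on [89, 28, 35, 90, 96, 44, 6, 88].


Initial: [89, 28, 35, 90, 96, 44, 6, 88]
Insert 28: [28, 89, 35, 90, 96, 44, 6, 88]
Insert 35: [28, 35, 89, 90, 96, 44, 6, 88]
Insert 90: [28, 35, 89, 90, 96, 44, 6, 88]
Insert 96: [28, 35, 89, 90, 96, 44, 6, 88]
Insert 44: [28, 35, 44, 89, 90, 96, 6, 88]
Insert 6: [6, 28, 35, 44, 89, 90, 96, 88]
Insert 88: [6, 28, 35, 44, 88, 89, 90, 96]

Sorted: [6, 28, 35, 44, 88, 89, 90, 96]


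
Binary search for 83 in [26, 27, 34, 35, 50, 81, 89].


Step 1: lo=0, hi=6, mid=3, val=35
Step 2: lo=4, hi=6, mid=5, val=81
Step 3: lo=6, hi=6, mid=6, val=89

Not found


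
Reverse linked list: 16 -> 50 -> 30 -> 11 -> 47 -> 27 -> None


Step 1: curr=16, set curr.next=prev(None) | reversed so far: 16
Step 2: curr=50, set curr.next=prev(16) | reversed so far: 50 -> 16
Step 3: curr=30, set curr.next=prev(50) | reversed so far: 30 -> 50 -> 16
Step 4: curr=11, set curr.next=prev(30) | reversed so far: 11 -> 30 -> 50 -> 16
Step 5: curr=47, set curr.next=prev(11) | reversed so far: 47 -> 11 -> 30 -> 50 -> 16
Step 6: curr=27, set curr.next=prev(47) | reversed so far: 27 -> 47 -> 11 -> 30 -> 50 -> 16

27 -> 47 -> 11 -> 30 -> 50 -> 16 -> None


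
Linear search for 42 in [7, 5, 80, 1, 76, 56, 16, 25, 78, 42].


i=0: 7!=42
i=1: 5!=42
i=2: 80!=42
i=3: 1!=42
i=4: 76!=42
i=5: 56!=42
i=6: 16!=42
i=7: 25!=42
i=8: 78!=42
i=9: 42==42 found!

Found at 9, 10 comps


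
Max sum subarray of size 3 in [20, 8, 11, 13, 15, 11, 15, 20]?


[0:3]: 39
[1:4]: 32
[2:5]: 39
[3:6]: 39
[4:7]: 41
[5:8]: 46

Max: 46 at [5:8]


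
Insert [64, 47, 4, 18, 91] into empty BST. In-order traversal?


Insert 64: root
Insert 47: L from 64
Insert 4: L from 64 -> L from 47
Insert 18: L from 64 -> L from 47 -> R from 4
Insert 91: R from 64

In-order: [4, 18, 47, 64, 91]


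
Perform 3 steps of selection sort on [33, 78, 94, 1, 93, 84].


Initial: [33, 78, 94, 1, 93, 84]
Step 1: min=1 at 3
  Swap: [1, 78, 94, 33, 93, 84]
Step 2: min=33 at 3
  Swap: [1, 33, 94, 78, 93, 84]
Step 3: min=78 at 3
  Swap: [1, 33, 78, 94, 93, 84]

After 3 steps: [1, 33, 78, 94, 93, 84]


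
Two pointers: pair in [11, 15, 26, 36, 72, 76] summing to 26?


lo=0(11)+hi=5(76)=87
lo=0(11)+hi=4(72)=83
lo=0(11)+hi=3(36)=47
lo=0(11)+hi=2(26)=37
lo=0(11)+hi=1(15)=26

Yes: 11+15=26


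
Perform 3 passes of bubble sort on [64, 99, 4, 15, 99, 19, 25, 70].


Initial: [64, 99, 4, 15, 99, 19, 25, 70]
Pass 1: [64, 4, 15, 99, 19, 25, 70, 99] (5 swaps)
Pass 2: [4, 15, 64, 19, 25, 70, 99, 99] (5 swaps)
Pass 3: [4, 15, 19, 25, 64, 70, 99, 99] (2 swaps)

After 3 passes: [4, 15, 19, 25, 64, 70, 99, 99]


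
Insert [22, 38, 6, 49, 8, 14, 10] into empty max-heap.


Insert 22: [22]
Insert 38: [38, 22]
Insert 6: [38, 22, 6]
Insert 49: [49, 38, 6, 22]
Insert 8: [49, 38, 6, 22, 8]
Insert 14: [49, 38, 14, 22, 8, 6]
Insert 10: [49, 38, 14, 22, 8, 6, 10]

Final heap: [49, 38, 14, 22, 8, 6, 10]


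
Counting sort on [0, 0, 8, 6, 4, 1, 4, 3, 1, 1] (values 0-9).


Input: [0, 0, 8, 6, 4, 1, 4, 3, 1, 1]
Counts: [2, 3, 0, 1, 2, 0, 1, 0, 1, 0]

Sorted: [0, 0, 1, 1, 1, 3, 4, 4, 6, 8]


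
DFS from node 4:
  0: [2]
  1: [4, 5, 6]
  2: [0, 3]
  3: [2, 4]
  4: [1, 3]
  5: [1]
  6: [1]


Visit 4, push [3, 1]
Visit 1, push [6, 5]
Visit 5, push []
Visit 6, push []
Visit 3, push [2]
Visit 2, push [0]
Visit 0, push []

DFS order: [4, 1, 5, 6, 3, 2, 0]


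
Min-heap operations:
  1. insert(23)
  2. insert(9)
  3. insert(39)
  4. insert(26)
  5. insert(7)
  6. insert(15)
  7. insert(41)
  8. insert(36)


insert(23) -> [23]
insert(9) -> [9, 23]
insert(39) -> [9, 23, 39]
insert(26) -> [9, 23, 39, 26]
insert(7) -> [7, 9, 39, 26, 23]
insert(15) -> [7, 9, 15, 26, 23, 39]
insert(41) -> [7, 9, 15, 26, 23, 39, 41]
insert(36) -> [7, 9, 15, 26, 23, 39, 41, 36]

Final heap: [7, 9, 15, 26, 23, 39, 41, 36]


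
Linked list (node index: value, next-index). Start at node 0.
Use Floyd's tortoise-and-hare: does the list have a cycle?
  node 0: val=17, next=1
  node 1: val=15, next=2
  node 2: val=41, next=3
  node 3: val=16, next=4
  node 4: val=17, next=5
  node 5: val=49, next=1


Floyd's tortoise (slow, +1) and hare (fast, +2):
  init: slow=0, fast=0
  step 1: slow=1, fast=2
  step 2: slow=2, fast=4
  step 3: slow=3, fast=1
  step 4: slow=4, fast=3
  step 5: slow=5, fast=5
  slow == fast at node 5: cycle detected

Cycle: yes


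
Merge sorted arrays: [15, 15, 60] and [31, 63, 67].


Take 15 from A
Take 15 from A
Take 31 from B
Take 60 from A

Merged: [15, 15, 31, 60, 63, 67]


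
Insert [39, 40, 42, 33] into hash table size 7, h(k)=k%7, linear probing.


Insert 39: h=4 -> slot 4
Insert 40: h=5 -> slot 5
Insert 42: h=0 -> slot 0
Insert 33: h=5, 1 probes -> slot 6

Table: [42, None, None, None, 39, 40, 33]


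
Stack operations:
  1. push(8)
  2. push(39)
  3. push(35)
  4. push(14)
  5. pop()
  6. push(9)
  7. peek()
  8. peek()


push(8) -> [8]
push(39) -> [8, 39]
push(35) -> [8, 39, 35]
push(14) -> [8, 39, 35, 14]
pop()->14, [8, 39, 35]
push(9) -> [8, 39, 35, 9]
peek()->9
peek()->9

Final stack: [8, 39, 35, 9]


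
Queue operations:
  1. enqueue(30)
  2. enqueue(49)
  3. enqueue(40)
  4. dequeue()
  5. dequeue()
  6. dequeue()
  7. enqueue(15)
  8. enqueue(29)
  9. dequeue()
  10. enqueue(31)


enqueue(30) -> [30]
enqueue(49) -> [30, 49]
enqueue(40) -> [30, 49, 40]
dequeue()->30, [49, 40]
dequeue()->49, [40]
dequeue()->40, []
enqueue(15) -> [15]
enqueue(29) -> [15, 29]
dequeue()->15, [29]
enqueue(31) -> [29, 31]

Final queue: [29, 31]


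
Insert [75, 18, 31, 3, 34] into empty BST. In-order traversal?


Insert 75: root
Insert 18: L from 75
Insert 31: L from 75 -> R from 18
Insert 3: L from 75 -> L from 18
Insert 34: L from 75 -> R from 18 -> R from 31

In-order: [3, 18, 31, 34, 75]


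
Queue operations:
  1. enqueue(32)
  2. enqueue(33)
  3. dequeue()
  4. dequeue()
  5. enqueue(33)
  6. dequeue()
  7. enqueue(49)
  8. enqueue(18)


enqueue(32) -> [32]
enqueue(33) -> [32, 33]
dequeue()->32, [33]
dequeue()->33, []
enqueue(33) -> [33]
dequeue()->33, []
enqueue(49) -> [49]
enqueue(18) -> [49, 18]

Final queue: [49, 18]


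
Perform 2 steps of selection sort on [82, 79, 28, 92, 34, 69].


Initial: [82, 79, 28, 92, 34, 69]
Step 1: min=28 at 2
  Swap: [28, 79, 82, 92, 34, 69]
Step 2: min=34 at 4
  Swap: [28, 34, 82, 92, 79, 69]

After 2 steps: [28, 34, 82, 92, 79, 69]


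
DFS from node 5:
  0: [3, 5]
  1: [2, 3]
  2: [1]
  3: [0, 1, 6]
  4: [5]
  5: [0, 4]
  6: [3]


Visit 5, push [4, 0]
Visit 0, push [3]
Visit 3, push [6, 1]
Visit 1, push [2]
Visit 2, push []
Visit 6, push []
Visit 4, push []

DFS order: [5, 0, 3, 1, 2, 6, 4]


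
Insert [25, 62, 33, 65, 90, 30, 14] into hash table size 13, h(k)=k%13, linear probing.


Insert 25: h=12 -> slot 12
Insert 62: h=10 -> slot 10
Insert 33: h=7 -> slot 7
Insert 65: h=0 -> slot 0
Insert 90: h=12, 2 probes -> slot 1
Insert 30: h=4 -> slot 4
Insert 14: h=1, 1 probes -> slot 2

Table: [65, 90, 14, None, 30, None, None, 33, None, None, 62, None, 25]


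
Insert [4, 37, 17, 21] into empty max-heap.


Insert 4: [4]
Insert 37: [37, 4]
Insert 17: [37, 4, 17]
Insert 21: [37, 21, 17, 4]

Final heap: [37, 21, 17, 4]
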